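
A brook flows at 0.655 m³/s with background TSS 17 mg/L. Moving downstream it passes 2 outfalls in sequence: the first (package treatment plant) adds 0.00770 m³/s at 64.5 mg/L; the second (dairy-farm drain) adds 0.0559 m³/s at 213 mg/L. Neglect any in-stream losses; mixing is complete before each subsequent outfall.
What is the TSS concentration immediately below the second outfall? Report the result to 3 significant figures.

32.8 mg/L

Below outfall 1: Q → 0.6627 m³/s, C = (0.6550·17.00 + 0.007700·64.50)/0.6627 = 17.55 mg/L.
Below outfall 2: Q → 0.7186 m³/s, C = (0.6627·17.55 + 0.05590·213.0)/0.7186 = 32.76 mg/L.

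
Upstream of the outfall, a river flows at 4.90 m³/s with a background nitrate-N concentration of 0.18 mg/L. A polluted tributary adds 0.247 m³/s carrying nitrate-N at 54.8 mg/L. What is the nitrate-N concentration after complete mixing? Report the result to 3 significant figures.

Mass balance: C = (4.900·0.1800 + 0.2470·54.80) / 5.147 = 14.42/5.147 = 2.801 mg/L.

2.80 mg/L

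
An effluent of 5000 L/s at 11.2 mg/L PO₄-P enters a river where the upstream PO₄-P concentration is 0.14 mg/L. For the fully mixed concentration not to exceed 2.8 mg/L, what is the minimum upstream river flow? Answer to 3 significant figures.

Set C_mix = 2.8: (Q·0.1400 + 5000·11.20) / (Q + 5000) = 2.8
→ Q = 5000·(11.20 − 2.8)/(2.8 − 0.1400) = 15790 L/s.

15800 L/s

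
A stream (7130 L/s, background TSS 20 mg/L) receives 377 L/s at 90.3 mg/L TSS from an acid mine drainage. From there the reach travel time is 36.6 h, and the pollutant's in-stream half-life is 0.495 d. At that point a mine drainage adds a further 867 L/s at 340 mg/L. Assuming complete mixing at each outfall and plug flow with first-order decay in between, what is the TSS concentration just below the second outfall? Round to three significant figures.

Mass balance: C = (7130·20.00 + 377.0·90.30) / 7507 = 176600/7507 = 23.53 mg/L; combined flow 7507 L/s.
Half-life 0.495 d → k = ln 2 / 0.495 = 1.400 d⁻¹.
First-order decay: C = 23.53·exp(−k·t) = 23.53·0.1182 = 2.781 mg/L.
At the second outfall, C = (7507·2.781 + 867.0·340.0) / (7507 + 867.0) = 37.69 mg/L.

37.7 mg/L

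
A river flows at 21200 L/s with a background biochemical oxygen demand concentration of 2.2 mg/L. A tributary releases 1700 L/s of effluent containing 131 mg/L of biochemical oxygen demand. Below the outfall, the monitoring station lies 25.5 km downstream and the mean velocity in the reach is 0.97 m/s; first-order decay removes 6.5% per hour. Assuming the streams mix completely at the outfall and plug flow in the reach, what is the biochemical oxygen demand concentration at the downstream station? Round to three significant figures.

7.20 mg/L

After mixing, C = (21200·2.200 + 1700·131.0) / 22900 = 269300/22900 = 11.76 mg/L.
Travel time t = 25.5·1000 / 0.97 = 26290 s = 7.302 h.
6.5%/h lost → k = −ln(1 − 0.065) = 0.06721 h⁻¹.
Applying C = C₀e^(−kt): 11.76 × 0.6121 = 7.200 mg/L.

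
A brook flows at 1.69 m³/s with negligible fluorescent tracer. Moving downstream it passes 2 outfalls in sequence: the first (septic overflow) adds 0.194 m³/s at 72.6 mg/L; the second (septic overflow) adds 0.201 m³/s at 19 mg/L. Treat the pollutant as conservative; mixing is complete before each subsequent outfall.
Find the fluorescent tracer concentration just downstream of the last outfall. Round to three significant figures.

After outfall 1: Q = 1.690 + 0.1940 = 1.884 m³/s; C = (1.690·0 + 0.1940·72.60)/1.884 = 7.476 mg/L.
After outfall 2: Q = 1.884 + 0.2010 = 2.085 m³/s; C = (1.884·7.476 + 0.2010·19.00)/2.085 = 8.587 mg/L.

8.59 mg/L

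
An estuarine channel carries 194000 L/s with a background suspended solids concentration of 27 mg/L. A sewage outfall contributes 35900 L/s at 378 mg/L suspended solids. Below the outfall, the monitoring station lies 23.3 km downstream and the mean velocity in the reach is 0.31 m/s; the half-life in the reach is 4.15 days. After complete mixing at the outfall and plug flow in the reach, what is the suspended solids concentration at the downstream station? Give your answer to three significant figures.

Mass balance: C = (194000·27.00 + 35900·378.0) / 229900 = 18810000/229900 = 81.81 mg/L.
Travel time t = 23.3·1000 / 0.31 = 75160 s = 20.88 h.
Half-life 4.15 d → k = ln 2 / 4.15 = 0.1670 d⁻¹.
Decay over the reach: 81.81·exp(−kt) = 81.81·0.8648 = 70.75 mg/L.

70.7 mg/L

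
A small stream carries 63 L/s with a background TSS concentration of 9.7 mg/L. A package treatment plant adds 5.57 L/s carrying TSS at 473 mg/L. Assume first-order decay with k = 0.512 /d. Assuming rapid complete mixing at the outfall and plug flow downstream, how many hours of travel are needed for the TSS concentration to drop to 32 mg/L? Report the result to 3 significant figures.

18.4 h

Mixed concentration C = ΣQC/ΣQ = (63.00·9.700 + 5.570·473.0) / 68.57 = 3246/68.57 = 47.33 mg/L.
47.33·exp(−k·t) = 32 → t = ln(47.33/32)/k = 66070 s = 18.35 h.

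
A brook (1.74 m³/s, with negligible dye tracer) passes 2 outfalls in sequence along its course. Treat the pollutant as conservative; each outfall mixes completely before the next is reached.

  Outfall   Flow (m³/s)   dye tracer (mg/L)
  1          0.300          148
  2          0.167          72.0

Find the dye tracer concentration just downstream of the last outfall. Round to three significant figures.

Outfall 1: combined Q = 2.040 m³/s; C = (1.740·0 + 0.3000·148.0)/2.040 = 21.76 mg/L.
Outfall 2: combined Q = 2.207 m³/s; C = (2.040·21.76 + 0.1670·72.00)/2.207 = 25.57 mg/L.

25.6 mg/L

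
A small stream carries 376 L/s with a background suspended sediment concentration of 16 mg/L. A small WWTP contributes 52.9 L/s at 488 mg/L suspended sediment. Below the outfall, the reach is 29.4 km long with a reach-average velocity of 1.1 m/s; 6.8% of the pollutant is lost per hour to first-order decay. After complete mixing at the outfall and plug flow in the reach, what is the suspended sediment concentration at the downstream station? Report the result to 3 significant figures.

Mass balance: C = (376.0·16.00 + 52.90·488.0) / 428.9 = 31830/428.9 = 74.22 mg/L.
Travel time t = 29.4·1000 / 1.1 = 26730 s = 7.424 h.
6.8%/h lost → k = −ln(1 − 0.068) = 0.07042 h⁻¹.
Decay over the reach: 74.22·exp(−kt) = 74.22·0.5928 = 44.00 mg/L.

44.0 mg/L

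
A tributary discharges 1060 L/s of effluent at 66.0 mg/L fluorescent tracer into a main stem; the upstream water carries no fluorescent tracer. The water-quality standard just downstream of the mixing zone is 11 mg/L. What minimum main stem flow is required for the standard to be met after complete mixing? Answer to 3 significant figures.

5300 L/s

Set C_mix = 11: (Q·0 + 1060·66.00) / (Q + 1060) = 11
→ Q = 1060·(66.00 − 11)/(11 − 0) = 5300 L/s.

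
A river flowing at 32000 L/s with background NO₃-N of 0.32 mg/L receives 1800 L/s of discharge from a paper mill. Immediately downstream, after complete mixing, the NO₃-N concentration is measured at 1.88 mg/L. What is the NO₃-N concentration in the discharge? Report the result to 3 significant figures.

29.6 mg/L

Mass balance: 32000·0.3200 + 1800·Cₑ = 33800·1.880
→ Cₑ = (33800·1.880 − 32000·0.3200) / 1800 = 29.61 mg/L.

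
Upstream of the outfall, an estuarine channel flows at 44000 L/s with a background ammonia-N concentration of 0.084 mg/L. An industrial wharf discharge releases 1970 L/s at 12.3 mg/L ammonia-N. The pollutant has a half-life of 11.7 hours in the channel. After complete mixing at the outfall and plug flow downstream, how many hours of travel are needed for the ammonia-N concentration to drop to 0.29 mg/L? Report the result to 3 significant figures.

12.5 h

Conservation of mass: C = (44000·0.08400 + 1970·12.30) / 45970 = 27930/45970 = 0.6075 mg/L.
Half-life 11.7 h → k = ln 2 / 11.7 = 0.05924 h⁻¹ = 1.422 d⁻¹.
0.6075·exp(−k·t) = 0.29 → t = ln(0.6075/0.29)/k = 44940 s = 12.48 h.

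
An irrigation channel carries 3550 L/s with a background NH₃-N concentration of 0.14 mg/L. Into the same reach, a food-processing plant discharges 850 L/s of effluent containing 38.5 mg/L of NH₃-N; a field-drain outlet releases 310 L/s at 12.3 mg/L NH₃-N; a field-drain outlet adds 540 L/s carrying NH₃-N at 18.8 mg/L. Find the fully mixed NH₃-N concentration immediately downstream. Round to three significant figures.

Mass balance: C = (3550·0.1400 + 850.0·38.50 + 310.0·12.30 + 540.0·18.80) / 5250 = 47190/5250 = 8.988 mg/L.

8.99 mg/L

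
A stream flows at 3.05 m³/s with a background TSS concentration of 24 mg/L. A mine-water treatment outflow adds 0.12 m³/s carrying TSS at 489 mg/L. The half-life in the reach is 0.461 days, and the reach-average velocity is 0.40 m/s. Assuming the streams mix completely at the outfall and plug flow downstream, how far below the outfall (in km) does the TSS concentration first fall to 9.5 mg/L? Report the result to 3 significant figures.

33.9 km

Mixed concentration C = ΣQC/ΣQ = (3.050·24.00 + 0.1200·489.0) / 3.170 = 131.9/3.170 = 41.60 mg/L.
Half-life 0.461 d → k = ln 2 / 0.461 = 1.504 d⁻¹.
Set 41.60·exp(−k·t) = 9.5 → t = ln(41.60/9.5)/k = 84870 s = 23.57 h.
Distance = v·t = 0.40·84870 = 33950 m = 33.95 km.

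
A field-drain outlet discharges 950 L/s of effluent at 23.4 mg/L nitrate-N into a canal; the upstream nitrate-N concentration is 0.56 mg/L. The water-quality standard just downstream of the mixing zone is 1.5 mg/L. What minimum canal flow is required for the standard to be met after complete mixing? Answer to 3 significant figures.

Set C_mix = 1.5: (Q·0.5600 + 950.0·23.40) / (Q + 950.0) = 1.5
→ Q = 950.0·(23.40 − 1.5)/(1.5 − 0.5600) = 22130 L/s.

22100 L/s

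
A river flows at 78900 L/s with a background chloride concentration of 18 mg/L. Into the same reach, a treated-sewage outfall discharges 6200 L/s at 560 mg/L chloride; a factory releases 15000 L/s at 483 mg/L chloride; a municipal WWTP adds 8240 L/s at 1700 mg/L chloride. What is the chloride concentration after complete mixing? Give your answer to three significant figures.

Mixed concentration C = ΣQC/ΣQ = (78900·18.00 + 6200·560.0 + 15000·483.0 + 8240·1700) / 108300 = 26150000/108300 = 241.3 mg/L.

241 mg/L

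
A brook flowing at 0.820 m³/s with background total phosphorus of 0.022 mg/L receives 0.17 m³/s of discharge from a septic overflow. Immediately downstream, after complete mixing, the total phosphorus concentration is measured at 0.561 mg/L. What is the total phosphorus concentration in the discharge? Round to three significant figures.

3.16 mg/L

Mass balance: 0.8200·0.02200 + 0.1700·Cₑ = 0.9900·0.5610
→ Cₑ = (0.9900·0.5610 − 0.8200·0.02200) / 0.1700 = 3.161 mg/L.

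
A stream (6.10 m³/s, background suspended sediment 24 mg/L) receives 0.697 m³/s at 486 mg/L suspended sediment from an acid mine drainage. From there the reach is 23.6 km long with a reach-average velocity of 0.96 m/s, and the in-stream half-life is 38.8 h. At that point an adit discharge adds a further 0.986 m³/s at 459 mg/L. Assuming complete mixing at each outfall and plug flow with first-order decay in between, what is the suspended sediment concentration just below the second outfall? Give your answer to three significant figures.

113 mg/L

Conservation of mass: C = (6.100·24.00 + 0.6970·486.0) / 6.797 = 485.1/6.797 = 71.38 mg/L; combined flow 6.797 m³/s.
Travel time t = 23.6·1000 / 0.96 = 24580 s = 6.829 h.
Half-life 38.8 h → k = ln 2 / 38.8 = 0.01786 h⁻¹ = 0.4288 d⁻¹.
Decay over the reach: 71.38·exp(−kt) = 71.38·0.8852 = 63.18 mg/L.
Second outfall: C = (6.797·63.18 + 0.9860·459.0)/7.783 = 113.3 mg/L.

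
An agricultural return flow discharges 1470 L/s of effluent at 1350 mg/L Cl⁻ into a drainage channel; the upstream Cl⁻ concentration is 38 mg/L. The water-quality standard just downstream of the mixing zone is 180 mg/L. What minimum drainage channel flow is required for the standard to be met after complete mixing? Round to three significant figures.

Set C_mix = 180: (Q·38.00 + 1470·1350) / (Q + 1470) = 180
→ Q = 1470·(1350 − 180)/(180 − 38.00) = 12110 L/s.

12100 L/s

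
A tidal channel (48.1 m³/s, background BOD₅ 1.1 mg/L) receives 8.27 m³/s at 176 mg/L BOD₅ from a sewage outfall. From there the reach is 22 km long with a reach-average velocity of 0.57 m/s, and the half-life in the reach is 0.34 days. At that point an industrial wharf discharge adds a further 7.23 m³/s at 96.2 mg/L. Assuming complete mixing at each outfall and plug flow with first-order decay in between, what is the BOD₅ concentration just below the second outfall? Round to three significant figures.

20.5 mg/L

Conservation of mass: C = (48.10·1.100 + 8.270·176.0) / 56.37 = 1508/56.37 = 26.76 mg/L; combined flow 56.37 m³/s.
Travel time t = 22·1000 / 0.57 = 38600 s = 10.72 h.
Half-life 0.34 d → k = ln 2 / 0.34 = 2.039 d⁻¹.
After decay, C = 26.76 × e^(−kt) = 26.76 × 0.4022 = 10.76 mg/L.
At the second outfall, C = (56.37·10.76 + 7.230·96.20) / (56.37 + 7.230) = 20.48 mg/L.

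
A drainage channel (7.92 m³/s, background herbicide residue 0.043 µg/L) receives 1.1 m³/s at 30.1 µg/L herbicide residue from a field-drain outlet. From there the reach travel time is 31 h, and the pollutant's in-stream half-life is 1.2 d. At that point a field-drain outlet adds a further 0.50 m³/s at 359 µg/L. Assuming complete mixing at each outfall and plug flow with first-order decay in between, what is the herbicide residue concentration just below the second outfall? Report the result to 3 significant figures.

20.5 µg/L

Mixed concentration C = ΣQC/ΣQ = (7.920·0.04300 + 1.100·30.10) / 9.020 = 33.45/9.020 = 3.708 µg/L; combined flow 9.020 m³/s.
Half-life 1.2 d → k = ln 2 / 1.2 = 0.5776 d⁻¹.
Applying C = C₀e^(−kt): 3.708 × 0.4742 = 1.759 µg/L.
At the second outfall, C = (9.020·1.759 + 0.5000·359.0) / (9.020 + 0.5000) = 20.52 µg/L.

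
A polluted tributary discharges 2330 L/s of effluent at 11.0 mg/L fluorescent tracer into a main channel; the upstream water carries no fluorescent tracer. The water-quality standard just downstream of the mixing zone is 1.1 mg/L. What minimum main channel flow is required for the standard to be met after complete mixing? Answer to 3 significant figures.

Set C_mix = 1.1: (Q·0 + 2330·11.00) / (Q + 2330) = 1.1
→ Q = 2330·(11.00 − 1.1)/(1.1 − 0) = 20970 L/s.

21000 L/s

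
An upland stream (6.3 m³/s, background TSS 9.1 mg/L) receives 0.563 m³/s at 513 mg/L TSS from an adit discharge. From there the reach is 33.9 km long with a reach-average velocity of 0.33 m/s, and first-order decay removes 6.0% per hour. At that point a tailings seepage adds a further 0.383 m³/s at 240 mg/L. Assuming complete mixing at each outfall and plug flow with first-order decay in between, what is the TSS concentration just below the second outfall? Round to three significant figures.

Mass balance: C = (6.300·9.100 + 0.5630·513.0) / 6.863 = 346.1/6.863 = 50.44 mg/L; combined flow 6.863 m³/s.
Travel time t = 33.9·1000 / 0.33 = 102700 s = 28.54 h.
6.0%/h lost → k = −ln(1 − 0.06) = 0.06188 h⁻¹.
First-order decay: C = 50.44·exp(−k·t) = 50.44·0.1711 = 8.629 mg/L.
Second outfall: C = (6.863·8.629 + 0.3830·240.0)/7.246 = 20.86 mg/L.

20.9 mg/L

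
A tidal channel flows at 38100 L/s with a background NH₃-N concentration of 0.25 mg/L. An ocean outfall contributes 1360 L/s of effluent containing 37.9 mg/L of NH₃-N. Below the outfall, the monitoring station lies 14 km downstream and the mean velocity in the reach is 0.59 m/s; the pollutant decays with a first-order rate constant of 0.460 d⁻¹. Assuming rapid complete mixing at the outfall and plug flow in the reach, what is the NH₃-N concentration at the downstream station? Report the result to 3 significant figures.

1.36 mg/L

Mixed concentration C = ΣQC/ΣQ = (38100·0.2500 + 1360·37.90) / 39460 = 61070/39460 = 1.548 mg/L.
Travel time t = 14·1000 / 0.59 = 23730 s = 6.591 h.
First-order decay: C = 1.548·exp(−k·t) = 1.548·0.8813 = 1.364 mg/L.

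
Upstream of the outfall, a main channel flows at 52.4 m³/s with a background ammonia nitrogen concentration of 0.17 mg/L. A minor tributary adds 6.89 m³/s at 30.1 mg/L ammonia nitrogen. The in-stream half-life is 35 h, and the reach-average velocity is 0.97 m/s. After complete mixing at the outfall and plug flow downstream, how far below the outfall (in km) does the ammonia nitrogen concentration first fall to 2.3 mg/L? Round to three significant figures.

81.3 km

Conservation of mass: C = (52.40·0.1700 + 6.890·30.10) / 59.29 = 216.3/59.29 = 3.648 mg/L.
Half-life 35 h → k = ln 2 / 35 = 0.01980 h⁻¹ = 0.4753 d⁻¹.
Set 3.648·exp(−k·t) = 2.3 → t = ln(3.648/2.3)/k = 83860 s = 23.29 h.
Distance = v·t = 0.97·83860 = 81340 m = 81.34 km.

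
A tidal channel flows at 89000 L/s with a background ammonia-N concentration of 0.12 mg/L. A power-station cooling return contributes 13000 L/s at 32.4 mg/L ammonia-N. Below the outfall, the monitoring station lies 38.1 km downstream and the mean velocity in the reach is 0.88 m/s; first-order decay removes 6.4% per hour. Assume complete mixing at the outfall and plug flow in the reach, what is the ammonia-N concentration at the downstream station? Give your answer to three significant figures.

1.91 mg/L

Mass balance: C = (89000·0.1200 + 13000·32.40) / 102000 = 431900/102000 = 4.234 mg/L.
Travel time t = 38.1·1000 / 0.88 = 43300 s = 12.03 h.
6.4%/h lost → k = −ln(1 − 0.064) = 0.06614 h⁻¹.
First-order decay: C = 4.234·exp(−k·t) = 4.234·0.4514 = 1.911 mg/L.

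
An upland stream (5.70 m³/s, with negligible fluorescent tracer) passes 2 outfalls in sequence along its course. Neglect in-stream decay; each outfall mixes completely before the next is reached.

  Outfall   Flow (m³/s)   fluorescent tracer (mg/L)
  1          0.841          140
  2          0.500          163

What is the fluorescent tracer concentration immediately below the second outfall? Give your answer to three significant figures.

28.3 mg/L

Below outfall 1: Q → 6.541 m³/s, C = (5.700·0 + 0.8410·140.0)/6.541 = 18.00 mg/L.
Below outfall 2: Q → 7.041 m³/s, C = (6.541·18.00 + 0.5000·163.0)/7.041 = 28.30 mg/L.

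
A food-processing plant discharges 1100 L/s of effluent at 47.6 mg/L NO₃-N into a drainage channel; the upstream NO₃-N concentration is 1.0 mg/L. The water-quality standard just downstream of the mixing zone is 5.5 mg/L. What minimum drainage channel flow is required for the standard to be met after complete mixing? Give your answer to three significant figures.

Set C_mix = 5.5: (Q·1.000 + 1100·47.60) / (Q + 1100) = 5.5
→ Q = 1100·(47.60 − 5.5)/(5.5 − 1.000) = 10290 L/s.

10300 L/s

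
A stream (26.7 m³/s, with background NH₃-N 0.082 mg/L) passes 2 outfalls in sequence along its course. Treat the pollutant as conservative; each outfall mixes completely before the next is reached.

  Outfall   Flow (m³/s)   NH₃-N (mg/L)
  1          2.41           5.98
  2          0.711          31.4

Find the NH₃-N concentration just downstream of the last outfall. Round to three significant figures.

1.31 mg/L

Outfall 1: combined Q = 29.11 m³/s; C = (26.70·0.08200 + 2.410·5.980)/29.11 = 0.5703 mg/L.
Outfall 2: combined Q = 29.82 m³/s; C = (29.11·0.5703 + 0.7110·31.40)/29.82 = 1.305 mg/L.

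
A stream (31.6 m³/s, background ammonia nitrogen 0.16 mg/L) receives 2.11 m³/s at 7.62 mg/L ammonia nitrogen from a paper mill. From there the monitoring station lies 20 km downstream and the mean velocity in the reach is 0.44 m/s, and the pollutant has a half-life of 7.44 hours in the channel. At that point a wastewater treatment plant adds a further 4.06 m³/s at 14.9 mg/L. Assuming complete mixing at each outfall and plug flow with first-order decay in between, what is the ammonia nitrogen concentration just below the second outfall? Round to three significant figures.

1.77 mg/L

After mixing, C = (31.60·0.1600 + 2.110·7.620) / 33.71 = 21.13/33.71 = 0.6269 mg/L; combined flow 33.71 m³/s.
Travel time t = 20·1000 / 0.44 = 45450 s = 12.63 h.
Half-life 7.44 h → k = ln 2 / 7.44 = 0.09316 h⁻¹ = 2.236 d⁻¹.
After decay, C = 0.6269 × e^(−kt) = 0.6269 × 0.3084 = 0.1934 mg/L.
Second outfall: C = (33.71·0.1934 + 4.060·14.90)/37.77 = 1.774 mg/L.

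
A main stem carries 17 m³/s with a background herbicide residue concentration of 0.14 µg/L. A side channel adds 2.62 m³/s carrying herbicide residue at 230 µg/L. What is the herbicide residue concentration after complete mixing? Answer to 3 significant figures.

Flow-weighted average: C = (17.00·0.1400 + 2.620·230.0) / 19.62 = 605.0/19.62 = 30.83 µg/L.

30.8 µg/L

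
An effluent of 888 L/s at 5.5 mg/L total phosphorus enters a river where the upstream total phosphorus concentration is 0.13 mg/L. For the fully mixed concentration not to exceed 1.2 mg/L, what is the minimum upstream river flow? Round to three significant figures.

3570 L/s

Set C_mix = 1.2: (Q·0.1300 + 888.0·5.500) / (Q + 888.0) = 1.2
→ Q = 888.0·(5.500 − 1.2)/(1.2 − 0.1300) = 3569 L/s.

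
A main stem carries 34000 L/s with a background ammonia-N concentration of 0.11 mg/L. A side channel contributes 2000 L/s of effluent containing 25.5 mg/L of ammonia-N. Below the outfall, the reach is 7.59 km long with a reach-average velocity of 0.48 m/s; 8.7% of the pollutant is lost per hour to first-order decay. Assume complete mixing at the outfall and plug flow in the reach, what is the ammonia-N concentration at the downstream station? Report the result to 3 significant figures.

1.02 mg/L

Flow-weighted average: C = (34000·0.1100 + 2000·25.50) / 36000 = 54740/36000 = 1.521 mg/L.
Travel time t = 7.59·1000 / 0.48 = 15810 s = 4.392 h.
8.7%/h lost → k = −ln(1 − 0.087) = 0.09102 h⁻¹.
First-order decay: C = 1.521·exp(−k·t) = 1.521·0.6705 = 1.019 mg/L.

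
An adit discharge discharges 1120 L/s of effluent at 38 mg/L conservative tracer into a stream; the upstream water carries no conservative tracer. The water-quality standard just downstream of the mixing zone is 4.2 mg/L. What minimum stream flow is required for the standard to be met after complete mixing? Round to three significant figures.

9010 L/s

Set C_mix = 4.2: (Q·0 + 1120·38.00) / (Q + 1120) = 4.2
→ Q = 1120·(38.00 − 4.2)/(4.2 − 0) = 9013 L/s.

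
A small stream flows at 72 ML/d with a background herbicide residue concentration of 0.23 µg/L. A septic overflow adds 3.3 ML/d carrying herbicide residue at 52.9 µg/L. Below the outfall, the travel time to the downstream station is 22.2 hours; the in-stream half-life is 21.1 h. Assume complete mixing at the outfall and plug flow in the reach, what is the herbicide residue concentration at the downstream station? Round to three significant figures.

After mixing, C = (72.00·0.2300 + 3.300·52.90) / 75.30 = 191.1/75.30 = 2.538 µg/L.
Half-life 21.1 h → k = ln 2 / 21.1 = 0.03285 h⁻¹ = 0.7884 d⁻¹.
Applying C = C₀e^(−kt): 2.538 × 0.4823 = 1.224 µg/L.

1.22 µg/L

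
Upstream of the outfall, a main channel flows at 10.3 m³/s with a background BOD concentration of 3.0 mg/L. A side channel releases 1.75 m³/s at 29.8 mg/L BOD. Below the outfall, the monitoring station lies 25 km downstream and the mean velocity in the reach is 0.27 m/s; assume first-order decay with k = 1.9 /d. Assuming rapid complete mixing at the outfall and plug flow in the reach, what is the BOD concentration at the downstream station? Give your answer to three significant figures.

0.900 mg/L

Mixed concentration C = ΣQC/ΣQ = (10.30·3.000 + 1.750·29.80) / 12.05 = 83.05/12.05 = 6.892 mg/L.
Travel time t = 25·1000 / 0.27 = 92590 s = 25.72 h.
Applying C = C₀e^(−kt): 6.892 × 0.1305 = 0.8996 mg/L.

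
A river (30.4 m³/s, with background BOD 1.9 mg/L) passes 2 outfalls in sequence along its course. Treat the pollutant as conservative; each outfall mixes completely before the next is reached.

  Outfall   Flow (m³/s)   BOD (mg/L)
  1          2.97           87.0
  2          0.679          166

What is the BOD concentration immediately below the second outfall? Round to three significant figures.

Below outfall 1: Q → 33.37 m³/s, C = (30.40·1.900 + 2.970·87.00)/33.37 = 9.474 mg/L.
Below outfall 2: Q → 34.05 m³/s, C = (33.37·9.474 + 0.6790·166.0)/34.05 = 12.60 mg/L.

12.6 mg/L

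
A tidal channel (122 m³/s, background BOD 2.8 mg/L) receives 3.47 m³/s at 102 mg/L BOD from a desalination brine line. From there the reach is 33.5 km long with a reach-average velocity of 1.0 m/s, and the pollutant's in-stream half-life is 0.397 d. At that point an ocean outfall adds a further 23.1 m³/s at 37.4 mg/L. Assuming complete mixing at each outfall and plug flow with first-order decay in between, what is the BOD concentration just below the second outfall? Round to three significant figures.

8.19 mg/L

Mixed concentration C = ΣQC/ΣQ = (122.0·2.800 + 3.470·102.0) / 125.5 = 695.5/125.5 = 5.543 mg/L; combined flow 125.5 m³/s.
Travel time t = 33.5·1000 / 1.0 = 33500 s = 9.306 h.
Half-life 0.397 d → k = ln 2 / 0.397 = 1.746 d⁻¹.
Applying C = C₀e^(−kt): 5.543 × 0.5082 = 2.817 mg/L.
At the second outfall, C = (125.5·2.817 + 23.10·37.40) / (125.5 + 23.10) = 8.194 mg/L.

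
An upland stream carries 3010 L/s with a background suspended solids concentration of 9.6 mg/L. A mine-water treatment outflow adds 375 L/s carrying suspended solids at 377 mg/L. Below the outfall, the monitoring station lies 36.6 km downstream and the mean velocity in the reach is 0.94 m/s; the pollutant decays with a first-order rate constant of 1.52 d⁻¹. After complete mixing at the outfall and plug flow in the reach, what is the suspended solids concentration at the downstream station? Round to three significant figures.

Mass balance: C = (3010·9.600 + 375.0·377.0) / 3385 = 170300/3385 = 50.30 mg/L.
Travel time t = 36.6·1000 / 0.94 = 38940 s = 10.82 h.
First-order decay: C = 50.30·exp(−k·t) = 50.30·0.5041 = 25.36 mg/L.

25.4 mg/L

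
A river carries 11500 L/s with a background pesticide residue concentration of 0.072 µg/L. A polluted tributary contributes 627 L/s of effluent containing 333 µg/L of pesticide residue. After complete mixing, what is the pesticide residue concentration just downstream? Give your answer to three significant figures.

Flow-weighted average: C = (11500·0.07200 + 627.0·333.0) / 12130 = 209600/12130 = 17.29 µg/L.

17.3 µg/L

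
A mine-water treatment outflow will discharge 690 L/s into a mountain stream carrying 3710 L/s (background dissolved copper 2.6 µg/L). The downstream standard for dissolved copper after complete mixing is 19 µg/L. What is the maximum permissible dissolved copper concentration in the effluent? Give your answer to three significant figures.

107 µg/L

At the limit, (Qr·Cr + Qe·Cₑ)/(Qr + Qe) = 19:
Cₑ = (4400·19 − 3710·2.600) / 690.0 = 107.2 µg/L.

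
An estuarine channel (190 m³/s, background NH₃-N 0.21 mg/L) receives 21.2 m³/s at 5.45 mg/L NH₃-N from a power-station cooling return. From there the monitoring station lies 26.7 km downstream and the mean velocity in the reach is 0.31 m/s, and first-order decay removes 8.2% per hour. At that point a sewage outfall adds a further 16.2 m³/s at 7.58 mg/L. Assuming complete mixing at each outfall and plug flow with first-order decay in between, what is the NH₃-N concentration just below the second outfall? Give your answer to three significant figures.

0.628 mg/L

Mixed concentration C = ΣQC/ΣQ = (190.0·0.2100 + 21.20·5.450) / 211.2 = 155.4/211.2 = 0.7360 mg/L; combined flow 211.2 m³/s.
Travel time t = 26.7·1000 / 0.31 = 86130 s = 23.92 h.
8.2%/h lost → k = −ln(1 − 0.082) = 0.08556 h⁻¹.
First-order decay: C = 0.7360·exp(−k·t) = 0.7360·0.1291 = 0.09504 mg/L.
At the second outfall, C = (211.2·0.09504 + 16.20·7.580) / (211.2 + 16.20) = 0.6283 mg/L.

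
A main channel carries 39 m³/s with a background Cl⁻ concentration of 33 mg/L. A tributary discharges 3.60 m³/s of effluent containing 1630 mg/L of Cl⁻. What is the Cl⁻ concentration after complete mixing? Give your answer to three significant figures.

168 mg/L

Conservation of mass: C = (39.00·33.00 + 3.600·1630) / 42.60 = 7155/42.60 = 168.0 mg/L.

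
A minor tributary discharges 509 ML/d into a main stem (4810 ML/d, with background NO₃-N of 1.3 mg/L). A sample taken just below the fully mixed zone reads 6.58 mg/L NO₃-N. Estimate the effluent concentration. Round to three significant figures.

56.5 mg/L

Mass balance: 4810·1.300 + 509.0·Cₑ = 5319·6.580
→ Cₑ = (5319·6.580 − 4810·1.300) / 509.0 = 56.48 mg/L.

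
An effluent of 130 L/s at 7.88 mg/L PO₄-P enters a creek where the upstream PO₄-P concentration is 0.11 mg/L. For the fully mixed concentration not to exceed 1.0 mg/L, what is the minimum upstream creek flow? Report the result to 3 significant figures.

Set C_mix = 1.0: (Q·0.1100 + 130.0·7.880) / (Q + 130.0) = 1.0
→ Q = 130.0·(7.880 − 1.0)/(1.0 − 0.1100) = 1005 L/s.

1000 L/s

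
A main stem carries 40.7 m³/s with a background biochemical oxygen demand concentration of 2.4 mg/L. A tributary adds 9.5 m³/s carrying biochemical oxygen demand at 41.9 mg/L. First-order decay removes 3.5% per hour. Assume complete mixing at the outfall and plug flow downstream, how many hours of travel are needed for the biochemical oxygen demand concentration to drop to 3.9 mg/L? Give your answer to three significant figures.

26.1 h

Mass balance: C = (40.70·2.400 + 9.500·41.90) / 50.20 = 495.7/50.20 = 9.875 mg/L.
3.5%/h lost → k = −ln(1 − 0.035) = 0.03563 h⁻¹.
9.875·exp(−k·t) = 3.9 → t = ln(9.875/3.9)/k = 93880 s = 26.08 h.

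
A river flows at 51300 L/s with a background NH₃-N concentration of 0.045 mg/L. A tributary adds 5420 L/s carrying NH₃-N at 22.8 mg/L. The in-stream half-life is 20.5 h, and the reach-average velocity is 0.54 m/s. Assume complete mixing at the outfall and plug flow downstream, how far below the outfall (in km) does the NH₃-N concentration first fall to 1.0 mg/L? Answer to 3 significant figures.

Mixed concentration C = ΣQC/ΣQ = (51300·0.04500 + 5420·22.80) / 56720 = 125900/56720 = 2.219 mg/L.
Half-life 20.5 h → k = ln 2 / 20.5 = 0.03381 h⁻¹ = 0.8115 d⁻¹.
Set 2.219·exp(−k·t) = 1.0 → t = ln(2.219/1.0)/k = 84880 s = 23.58 h.
Distance = v·t = 0.54·84880 = 45840 m = 45.84 km.

45.8 km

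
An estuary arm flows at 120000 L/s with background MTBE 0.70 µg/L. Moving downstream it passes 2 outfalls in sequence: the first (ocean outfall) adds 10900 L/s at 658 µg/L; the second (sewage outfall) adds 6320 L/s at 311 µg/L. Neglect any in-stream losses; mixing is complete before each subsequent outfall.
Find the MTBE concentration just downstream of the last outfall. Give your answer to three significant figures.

Below outfall 1: Q → 130900 L/s, C = (120000·0.7000 + 10900·658.0)/130900 = 55.43 µg/L.
Below outfall 2: Q → 137200 L/s, C = (130900·55.43 + 6320·311.0)/137200 = 67.20 µg/L.

67.2 µg/L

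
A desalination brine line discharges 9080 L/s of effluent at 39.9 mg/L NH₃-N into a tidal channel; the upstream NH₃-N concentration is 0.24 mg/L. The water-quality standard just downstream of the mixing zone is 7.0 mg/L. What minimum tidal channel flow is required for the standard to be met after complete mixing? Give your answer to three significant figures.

Set C_mix = 7.0: (Q·0.2400 + 9080·39.90) / (Q + 9080) = 7.0
→ Q = 9080·(39.90 − 7.0)/(7.0 − 0.2400) = 44190 L/s.

44200 L/s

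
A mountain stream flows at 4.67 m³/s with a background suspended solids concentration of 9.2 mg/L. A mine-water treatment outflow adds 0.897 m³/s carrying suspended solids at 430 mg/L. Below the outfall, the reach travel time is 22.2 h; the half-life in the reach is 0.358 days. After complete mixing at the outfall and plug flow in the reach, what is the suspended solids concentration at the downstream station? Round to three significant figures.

12.8 mg/L

Conservation of mass: C = (4.670·9.200 + 0.8970·430.0) / 5.567 = 428.7/5.567 = 77.00 mg/L.
Half-life 0.358 d → k = ln 2 / 0.358 = 1.936 d⁻¹.
First-order decay: C = 77.00·exp(−k·t) = 77.00·0.1668 = 12.84 mg/L.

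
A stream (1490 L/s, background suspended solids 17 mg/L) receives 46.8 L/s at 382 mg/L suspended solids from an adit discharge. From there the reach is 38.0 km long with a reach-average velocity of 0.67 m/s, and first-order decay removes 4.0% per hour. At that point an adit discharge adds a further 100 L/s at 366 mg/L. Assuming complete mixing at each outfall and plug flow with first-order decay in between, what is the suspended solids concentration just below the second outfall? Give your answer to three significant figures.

36.2 mg/L

Mixed concentration C = ΣQC/ΣQ = (1490·17.00 + 46.80·382.0) / 1537 = 43210/1537 = 28.12 mg/L; combined flow 1537 L/s.
Travel time t = 38.0·1000 / 0.67 = 56720 s = 15.75 h.
4.0%/h lost → k = −ln(1 − 0.04) = 0.04082 h⁻¹.
After decay, C = 28.12 × e^(−kt) = 28.12 × 0.5256 = 14.78 mg/L.
At the second outfall, C = (1537·14.78 + 100.0·366.0) / (1537 + 100.0) = 36.24 mg/L.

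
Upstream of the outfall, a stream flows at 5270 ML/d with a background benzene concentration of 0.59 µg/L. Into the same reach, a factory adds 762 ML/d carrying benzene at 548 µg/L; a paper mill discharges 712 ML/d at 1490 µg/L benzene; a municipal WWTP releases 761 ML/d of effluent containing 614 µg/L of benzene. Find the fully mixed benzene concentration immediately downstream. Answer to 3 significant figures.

Mixed concentration C = ΣQC/ΣQ = (5270·0.5900 + 762.0·548.0 + 712.0·1490 + 761.0·614.0) / 7505 = 1949000/7505 = 259.7 µg/L.

260 µg/L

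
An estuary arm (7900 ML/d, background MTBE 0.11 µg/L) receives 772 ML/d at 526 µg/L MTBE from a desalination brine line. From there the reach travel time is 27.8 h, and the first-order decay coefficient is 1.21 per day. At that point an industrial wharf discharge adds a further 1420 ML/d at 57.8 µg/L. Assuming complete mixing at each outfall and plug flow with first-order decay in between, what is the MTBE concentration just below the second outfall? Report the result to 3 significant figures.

Mixed concentration C = ΣQC/ΣQ = (7900·0.1100 + 772.0·526.0) / 8672 = 406900/8672 = 46.93 µg/L; combined flow 8672 ML/d.
First-order decay: C = 46.93·exp(−k·t) = 46.93·0.2462 = 11.55 µg/L.
At the second outfall, C = (8672·11.55 + 1420·57.80) / (8672 + 1420) = 18.06 µg/L.

18.1 µg/L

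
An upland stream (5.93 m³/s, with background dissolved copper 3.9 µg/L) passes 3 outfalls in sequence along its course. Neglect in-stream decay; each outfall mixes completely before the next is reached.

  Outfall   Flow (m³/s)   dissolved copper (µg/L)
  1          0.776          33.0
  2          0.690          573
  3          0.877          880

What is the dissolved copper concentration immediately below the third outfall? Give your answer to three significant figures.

147 µg/L

After outfall 1: Q = 5.930 + 0.7760 = 6.706 m³/s; C = (5.930·3.900 + 0.7760·33.00)/6.706 = 7.267 µg/L.
After outfall 2: Q = 6.706 + 0.6900 = 7.396 m³/s; C = (6.706·7.267 + 0.6900·573.0)/7.396 = 60.05 µg/L.
After outfall 3: Q = 7.396 + 0.8770 = 8.273 m³/s; C = (7.396·60.05 + 0.8770·880.0)/8.273 = 147.0 µg/L.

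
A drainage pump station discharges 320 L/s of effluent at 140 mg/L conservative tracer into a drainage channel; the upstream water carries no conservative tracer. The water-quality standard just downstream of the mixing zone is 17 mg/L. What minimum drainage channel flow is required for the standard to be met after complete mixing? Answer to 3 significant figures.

2320 L/s

Set C_mix = 17: (Q·0 + 320.0·140.0) / (Q + 320.0) = 17
→ Q = 320.0·(140.0 − 17)/(17 − 0) = 2315 L/s.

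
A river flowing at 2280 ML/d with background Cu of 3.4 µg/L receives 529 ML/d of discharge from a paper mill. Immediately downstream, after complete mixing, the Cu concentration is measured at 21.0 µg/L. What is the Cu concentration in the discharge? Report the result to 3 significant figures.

96.9 µg/L

Mass balance: 2280·3.400 + 529.0·Cₑ = 2809·21.00
→ Cₑ = (2809·21.00 − 2280·3.400) / 529.0 = 96.86 µg/L.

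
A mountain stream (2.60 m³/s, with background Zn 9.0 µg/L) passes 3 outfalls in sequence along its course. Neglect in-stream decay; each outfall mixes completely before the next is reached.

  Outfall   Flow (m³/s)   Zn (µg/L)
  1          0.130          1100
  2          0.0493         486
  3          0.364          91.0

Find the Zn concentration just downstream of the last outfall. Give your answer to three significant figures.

71.1 µg/L

After outfall 1: Q = 2.600 + 0.1300 = 2.730 m³/s; C = (2.600·9.000 + 0.1300·1100)/2.730 = 60.95 µg/L.
After outfall 2: Q = 2.730 + 0.04930 = 2.779 m³/s; C = (2.730·60.95 + 0.04930·486.0)/2.779 = 68.49 µg/L.
After outfall 3: Q = 2.779 + 0.3640 = 3.143 m³/s; C = (2.779·68.49 + 0.3640·91.00)/3.143 = 71.10 µg/L.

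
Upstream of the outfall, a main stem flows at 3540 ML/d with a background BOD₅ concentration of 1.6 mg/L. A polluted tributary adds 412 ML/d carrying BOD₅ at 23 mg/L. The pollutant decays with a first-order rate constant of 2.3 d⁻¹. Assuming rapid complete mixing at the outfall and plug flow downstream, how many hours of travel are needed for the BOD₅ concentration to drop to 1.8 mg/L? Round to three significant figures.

Flow-weighted average: C = (3540·1.600 + 412.0·23.00) / 3952 = 15140/3952 = 3.831 mg/L.
3.831·exp(−k·t) = 1.8 → t = ln(3.831/1.8)/k = 28370 s = 7.882 h.

7.88 h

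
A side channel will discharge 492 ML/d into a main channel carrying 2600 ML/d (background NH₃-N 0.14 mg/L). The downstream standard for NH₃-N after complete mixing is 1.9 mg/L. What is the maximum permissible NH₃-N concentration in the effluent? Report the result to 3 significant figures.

At the limit, (Qr·Cr + Qe·Cₑ)/(Qr + Qe) = 1.9:
Cₑ = (3092·1.9 − 2600·0.1400) / 492.0 = 11.20 mg/L.

11.2 mg/L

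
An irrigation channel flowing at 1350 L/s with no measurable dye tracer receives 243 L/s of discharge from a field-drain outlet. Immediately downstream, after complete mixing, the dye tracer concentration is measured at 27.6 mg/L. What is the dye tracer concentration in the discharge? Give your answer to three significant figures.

181 mg/L

Mass balance: 1350·0 + 243.0·Cₑ = 1593·27.60
→ Cₑ = (1593·27.60 − 1350·0) / 243.0 = 180.9 mg/L.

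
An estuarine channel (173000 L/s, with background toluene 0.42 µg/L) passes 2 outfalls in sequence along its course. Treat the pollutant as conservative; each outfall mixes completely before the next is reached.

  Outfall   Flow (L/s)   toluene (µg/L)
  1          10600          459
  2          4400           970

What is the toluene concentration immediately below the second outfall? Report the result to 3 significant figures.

49.0 µg/L

Below outfall 1: Q → 183600 L/s, C = (173000·0.4200 + 10600·459.0)/183600 = 26.90 µg/L.
Below outfall 2: Q → 188000 L/s, C = (183600·26.90 + 4400·970.0)/188000 = 48.97 µg/L.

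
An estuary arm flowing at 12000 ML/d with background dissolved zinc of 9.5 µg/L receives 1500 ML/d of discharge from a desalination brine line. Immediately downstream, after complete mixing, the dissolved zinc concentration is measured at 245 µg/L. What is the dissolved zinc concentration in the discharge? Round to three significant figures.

2130 µg/L

Mass balance: 12000·9.500 + 1500·Cₑ = 13500·245.0
→ Cₑ = (13500·245.0 − 12000·9.500) / 1500 = 2129 µg/L.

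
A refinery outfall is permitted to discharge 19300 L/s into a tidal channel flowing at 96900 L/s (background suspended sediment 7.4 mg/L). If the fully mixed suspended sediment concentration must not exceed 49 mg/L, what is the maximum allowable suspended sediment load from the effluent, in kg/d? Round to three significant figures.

430000 kg/d

Mass balance at the limit: 96900·7.400 + 19300·Cₑ = 116200·49 → Cₑ = 257.9 mg/L.
19300 L/s = 19.30 m³/s. Load = 19.30 m³/s × 257.9 g/m³ × 86 400 s/d = 430000 kg/d.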